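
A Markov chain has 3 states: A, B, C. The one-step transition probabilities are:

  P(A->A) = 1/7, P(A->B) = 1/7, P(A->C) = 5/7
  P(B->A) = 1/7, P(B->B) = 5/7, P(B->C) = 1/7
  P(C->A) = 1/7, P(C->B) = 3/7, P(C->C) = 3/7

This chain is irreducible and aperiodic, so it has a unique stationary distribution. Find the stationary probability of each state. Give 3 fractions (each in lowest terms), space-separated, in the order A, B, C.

Answer: 1/7 19/35 11/35

Derivation:
The stationary distribution satisfies pi = pi * P, i.e.:
  pi_A = 1/7*pi_A + 1/7*pi_B + 1/7*pi_C
  pi_B = 1/7*pi_A + 5/7*pi_B + 3/7*pi_C
  pi_C = 5/7*pi_A + 1/7*pi_B + 3/7*pi_C
with normalization: pi_A + pi_B + pi_C = 1.

Using the first 2 balance equations plus normalization, the linear system A*pi = b is:
  [-6/7, 1/7, 1/7] . pi = 0
  [1/7, -2/7, 3/7] . pi = 0
  [1, 1, 1] . pi = 1

Solving yields:
  pi_A = 1/7
  pi_B = 19/35
  pi_C = 11/35

Verification (pi * P):
  1/7*1/7 + 19/35*1/7 + 11/35*1/7 = 1/7 = pi_A  (ok)
  1/7*1/7 + 19/35*5/7 + 11/35*3/7 = 19/35 = pi_B  (ok)
  1/7*5/7 + 19/35*1/7 + 11/35*3/7 = 11/35 = pi_C  (ok)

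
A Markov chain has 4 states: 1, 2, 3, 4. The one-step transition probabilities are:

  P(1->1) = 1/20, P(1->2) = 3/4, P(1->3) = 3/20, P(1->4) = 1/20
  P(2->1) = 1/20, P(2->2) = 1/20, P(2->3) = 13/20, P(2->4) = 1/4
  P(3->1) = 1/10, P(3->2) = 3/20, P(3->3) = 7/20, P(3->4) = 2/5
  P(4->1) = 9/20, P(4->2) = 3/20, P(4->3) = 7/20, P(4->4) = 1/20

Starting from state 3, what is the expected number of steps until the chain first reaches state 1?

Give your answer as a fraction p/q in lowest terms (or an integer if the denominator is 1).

Let h_i = expected steps to first reach 1 from state i.
Boundary: h_1 = 0.
First-step equations for the other states:
  h_2 = 1 + 1/20*h_1 + 1/20*h_2 + 13/20*h_3 + 1/4*h_4
  h_3 = 1 + 1/10*h_1 + 3/20*h_2 + 7/20*h_3 + 2/5*h_4
  h_4 = 1 + 9/20*h_1 + 3/20*h_2 + 7/20*h_3 + 1/20*h_4

Substituting h_1 = 0 and rearranging gives the linear system (I - Q) h = 1:
  [19/20, -13/20, -1/4] . (h_2, h_3, h_4) = 1
  [-3/20, 13/20, -2/5] . (h_2, h_3, h_4) = 1
  [-3/20, -7/20, 19/20] . (h_2, h_3, h_4) = 1

Solving yields:
  h_2 = 3210/569
  h_3 = 2970/569
  h_4 = 2200/569

Starting state is 3, so the expected hitting time is h_3 = 2970/569.

Answer: 2970/569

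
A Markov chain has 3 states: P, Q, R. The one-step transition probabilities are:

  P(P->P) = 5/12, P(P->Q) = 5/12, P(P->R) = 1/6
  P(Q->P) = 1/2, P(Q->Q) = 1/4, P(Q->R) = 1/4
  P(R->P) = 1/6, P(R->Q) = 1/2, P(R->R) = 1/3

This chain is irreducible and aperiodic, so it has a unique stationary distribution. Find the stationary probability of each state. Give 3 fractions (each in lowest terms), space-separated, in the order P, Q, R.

Answer: 54/139 52/139 33/139

Derivation:
The stationary distribution satisfies pi = pi * P, i.e.:
  pi_P = 5/12*pi_P + 1/2*pi_Q + 1/6*pi_R
  pi_Q = 5/12*pi_P + 1/4*pi_Q + 1/2*pi_R
  pi_R = 1/6*pi_P + 1/4*pi_Q + 1/3*pi_R
with normalization: pi_P + pi_Q + pi_R = 1.

Using the first 2 balance equations plus normalization, the linear system A*pi = b is:
  [-7/12, 1/2, 1/6] . pi = 0
  [5/12, -3/4, 1/2] . pi = 0
  [1, 1, 1] . pi = 1

Solving yields:
  pi_P = 54/139
  pi_Q = 52/139
  pi_R = 33/139

Verification (pi * P):
  54/139*5/12 + 52/139*1/2 + 33/139*1/6 = 54/139 = pi_P  (ok)
  54/139*5/12 + 52/139*1/4 + 33/139*1/2 = 52/139 = pi_Q  (ok)
  54/139*1/6 + 52/139*1/4 + 33/139*1/3 = 33/139 = pi_R  (ok)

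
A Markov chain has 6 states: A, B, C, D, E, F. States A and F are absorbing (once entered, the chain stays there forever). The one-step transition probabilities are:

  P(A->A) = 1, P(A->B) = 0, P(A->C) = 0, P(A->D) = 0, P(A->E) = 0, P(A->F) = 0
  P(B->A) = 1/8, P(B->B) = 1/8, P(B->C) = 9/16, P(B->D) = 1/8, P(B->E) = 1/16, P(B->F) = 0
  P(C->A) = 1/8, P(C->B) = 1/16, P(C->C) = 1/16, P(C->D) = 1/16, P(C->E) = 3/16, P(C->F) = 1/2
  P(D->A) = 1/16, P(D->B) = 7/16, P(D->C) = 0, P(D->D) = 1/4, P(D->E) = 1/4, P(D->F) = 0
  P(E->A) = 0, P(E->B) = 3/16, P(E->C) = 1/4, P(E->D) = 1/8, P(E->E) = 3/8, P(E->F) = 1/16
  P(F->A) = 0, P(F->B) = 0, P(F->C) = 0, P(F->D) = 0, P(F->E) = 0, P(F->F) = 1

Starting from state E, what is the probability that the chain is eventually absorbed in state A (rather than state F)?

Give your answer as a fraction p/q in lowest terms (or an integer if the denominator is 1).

Let a_i = P(absorbed in A | start in state i).
Boundary conditions: a_A = 1, a_F = 0.
For each transient state i, a_i = sum_j P(i->j) * a_j:
  a_B = 1/8*a_A + 1/8*a_B + 9/16*a_C + 1/8*a_D + 1/16*a_E + 0*a_F
  a_C = 1/8*a_A + 1/16*a_B + 1/16*a_C + 1/16*a_D + 3/16*a_E + 1/2*a_F
  a_D = 1/16*a_A + 7/16*a_B + 0*a_C + 1/4*a_D + 1/4*a_E + 0*a_F
  a_E = 0*a_A + 3/16*a_B + 1/4*a_C + 1/8*a_D + 3/8*a_E + 1/16*a_F

Substituting a_A = 1 and a_F = 0, rearrange to (I - Q) a = r where r[i] = P(i -> A):
  [7/8, -9/16, -1/8, -1/16] . (a_B, a_C, a_D, a_E) = 1/8
  [-1/16, 15/16, -1/16, -3/16] . (a_B, a_C, a_D, a_E) = 1/8
  [-7/16, 0, 3/4, -1/4] . (a_B, a_C, a_D, a_E) = 1/16
  [-3/16, -1/4, -1/8, 5/8] . (a_B, a_C, a_D, a_E) = 0

Solving yields:
  a_B = 2835/7517
  a_C = 3657/15034
  a_D = 3008/7517
  a_E = 4367/15034

Starting state is E, so the absorption probability is a_E = 4367/15034.

Answer: 4367/15034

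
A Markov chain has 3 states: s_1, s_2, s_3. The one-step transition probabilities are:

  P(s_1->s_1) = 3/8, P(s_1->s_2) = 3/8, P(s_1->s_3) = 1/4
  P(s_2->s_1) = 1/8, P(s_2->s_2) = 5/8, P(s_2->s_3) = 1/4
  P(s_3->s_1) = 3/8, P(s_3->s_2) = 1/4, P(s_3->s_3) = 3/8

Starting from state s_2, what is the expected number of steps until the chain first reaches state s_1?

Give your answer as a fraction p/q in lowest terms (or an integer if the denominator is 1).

Answer: 56/11

Derivation:
Let h_i = expected steps to first reach s_1 from state i.
Boundary: h_s_1 = 0.
First-step equations for the other states:
  h_s_2 = 1 + 1/8*h_s_1 + 5/8*h_s_2 + 1/4*h_s_3
  h_s_3 = 1 + 3/8*h_s_1 + 1/4*h_s_2 + 3/8*h_s_3

Substituting h_s_1 = 0 and rearranging gives the linear system (I - Q) h = 1:
  [3/8, -1/4] . (h_s_2, h_s_3) = 1
  [-1/4, 5/8] . (h_s_2, h_s_3) = 1

Solving yields:
  h_s_2 = 56/11
  h_s_3 = 40/11

Starting state is s_2, so the expected hitting time is h_s_2 = 56/11.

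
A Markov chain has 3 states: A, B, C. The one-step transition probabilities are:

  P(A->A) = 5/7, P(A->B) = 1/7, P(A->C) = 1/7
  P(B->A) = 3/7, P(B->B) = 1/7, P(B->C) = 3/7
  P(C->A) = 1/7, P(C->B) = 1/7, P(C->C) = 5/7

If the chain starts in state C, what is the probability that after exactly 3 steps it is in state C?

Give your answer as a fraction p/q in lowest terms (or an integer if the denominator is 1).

Answer: 179/343

Derivation:
Computing P^3 by repeated multiplication:
P^1 =
  A: [5/7, 1/7, 1/7]
  B: [3/7, 1/7, 3/7]
  C: [1/7, 1/7, 5/7]
P^2 =
  A: [29/49, 1/7, 13/49]
  B: [3/7, 1/7, 3/7]
  C: [13/49, 1/7, 29/49]
P^3 =
  A: [179/343, 1/7, 115/343]
  B: [3/7, 1/7, 3/7]
  C: [115/343, 1/7, 179/343]

(P^3)[C -> C] = 179/343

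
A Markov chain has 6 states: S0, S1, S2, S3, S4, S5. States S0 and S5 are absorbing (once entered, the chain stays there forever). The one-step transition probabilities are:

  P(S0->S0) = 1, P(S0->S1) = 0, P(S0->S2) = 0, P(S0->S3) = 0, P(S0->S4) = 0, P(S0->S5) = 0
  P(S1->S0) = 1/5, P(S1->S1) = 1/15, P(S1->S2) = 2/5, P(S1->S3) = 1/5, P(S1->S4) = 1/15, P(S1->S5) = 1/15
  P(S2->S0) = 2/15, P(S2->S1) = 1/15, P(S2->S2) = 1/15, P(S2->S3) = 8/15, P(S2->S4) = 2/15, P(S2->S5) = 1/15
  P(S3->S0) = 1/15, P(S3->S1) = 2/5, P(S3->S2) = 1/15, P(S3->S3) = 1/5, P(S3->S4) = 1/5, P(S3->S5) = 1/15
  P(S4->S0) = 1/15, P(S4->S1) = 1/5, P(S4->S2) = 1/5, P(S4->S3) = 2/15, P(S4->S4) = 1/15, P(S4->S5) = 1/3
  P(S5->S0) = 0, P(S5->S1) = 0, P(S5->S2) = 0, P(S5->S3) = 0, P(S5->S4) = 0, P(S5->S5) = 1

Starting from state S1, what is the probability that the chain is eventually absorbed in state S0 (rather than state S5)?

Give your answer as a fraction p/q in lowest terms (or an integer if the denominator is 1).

Answer: 672/1159

Derivation:
Let a_i = P(absorbed in S0 | start in state i).
Boundary conditions: a_S0 = 1, a_S5 = 0.
For each transient state i, a_i = sum_j P(i->j) * a_j:
  a_S1 = 1/5*a_S0 + 1/15*a_S1 + 2/5*a_S2 + 1/5*a_S3 + 1/15*a_S4 + 1/15*a_S5
  a_S2 = 2/15*a_S0 + 1/15*a_S1 + 1/15*a_S2 + 8/15*a_S3 + 2/15*a_S4 + 1/15*a_S5
  a_S3 = 1/15*a_S0 + 2/5*a_S1 + 1/15*a_S2 + 1/5*a_S3 + 1/5*a_S4 + 1/15*a_S5
  a_S4 = 1/15*a_S0 + 1/5*a_S1 + 1/5*a_S2 + 2/15*a_S3 + 1/15*a_S4 + 1/3*a_S5

Substituting a_S0 = 1 and a_S5 = 0, rearrange to (I - Q) a = r where r[i] = P(i -> S0):
  [14/15, -2/5, -1/5, -1/15] . (a_S1, a_S2, a_S3, a_S4) = 1/5
  [-1/15, 14/15, -8/15, -2/15] . (a_S1, a_S2, a_S3, a_S4) = 2/15
  [-2/5, -1/15, 4/5, -1/5] . (a_S1, a_S2, a_S3, a_S4) = 1/15
  [-1/5, -1/5, -2/15, 14/15] . (a_S1, a_S2, a_S3, a_S4) = 1/15

Solving yields:
  a_S1 = 672/1159
  a_S2 = 617/1159
  a_S3 = 595/1159
  a_S4 = 444/1159

Starting state is S1, so the absorption probability is a_S1 = 672/1159.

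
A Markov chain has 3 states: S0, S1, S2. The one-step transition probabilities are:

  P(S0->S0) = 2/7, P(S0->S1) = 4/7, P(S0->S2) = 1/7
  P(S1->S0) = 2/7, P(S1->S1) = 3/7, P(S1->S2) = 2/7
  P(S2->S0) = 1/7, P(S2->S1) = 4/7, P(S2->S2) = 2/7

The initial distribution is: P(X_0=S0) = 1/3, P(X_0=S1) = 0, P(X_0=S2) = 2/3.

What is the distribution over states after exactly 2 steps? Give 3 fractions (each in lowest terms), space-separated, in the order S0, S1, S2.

Propagating the distribution step by step (d_{t+1} = d_t * P):
d_0 = (S0=1/3, S1=0, S2=2/3)
  d_1[S0] = 1/3*2/7 + 0*2/7 + 2/3*1/7 = 4/21
  d_1[S1] = 1/3*4/7 + 0*3/7 + 2/3*4/7 = 4/7
  d_1[S2] = 1/3*1/7 + 0*2/7 + 2/3*2/7 = 5/21
d_1 = (S0=4/21, S1=4/7, S2=5/21)
  d_2[S0] = 4/21*2/7 + 4/7*2/7 + 5/21*1/7 = 37/147
  d_2[S1] = 4/21*4/7 + 4/7*3/7 + 5/21*4/7 = 24/49
  d_2[S2] = 4/21*1/7 + 4/7*2/7 + 5/21*2/7 = 38/147
d_2 = (S0=37/147, S1=24/49, S2=38/147)

Answer: 37/147 24/49 38/147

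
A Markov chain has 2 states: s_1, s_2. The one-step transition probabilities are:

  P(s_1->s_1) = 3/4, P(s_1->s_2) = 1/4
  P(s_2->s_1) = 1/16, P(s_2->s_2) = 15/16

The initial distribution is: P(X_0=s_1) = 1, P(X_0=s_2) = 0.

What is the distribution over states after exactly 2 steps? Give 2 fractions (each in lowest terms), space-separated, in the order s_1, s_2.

Propagating the distribution step by step (d_{t+1} = d_t * P):
d_0 = (s_1=1, s_2=0)
  d_1[s_1] = 1*3/4 + 0*1/16 = 3/4
  d_1[s_2] = 1*1/4 + 0*15/16 = 1/4
d_1 = (s_1=3/4, s_2=1/4)
  d_2[s_1] = 3/4*3/4 + 1/4*1/16 = 37/64
  d_2[s_2] = 3/4*1/4 + 1/4*15/16 = 27/64
d_2 = (s_1=37/64, s_2=27/64)

Answer: 37/64 27/64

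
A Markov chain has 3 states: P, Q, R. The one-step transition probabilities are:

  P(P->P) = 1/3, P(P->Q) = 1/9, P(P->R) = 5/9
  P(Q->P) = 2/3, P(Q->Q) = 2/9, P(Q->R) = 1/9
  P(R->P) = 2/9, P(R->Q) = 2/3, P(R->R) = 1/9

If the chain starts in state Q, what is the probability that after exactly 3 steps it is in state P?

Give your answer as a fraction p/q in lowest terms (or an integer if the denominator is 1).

Computing P^3 by repeated multiplication:
P^1 =
  P: [1/3, 1/9, 5/9]
  Q: [2/3, 2/9, 1/9]
  R: [2/9, 2/3, 1/9]
P^2 =
  P: [25/81, 35/81, 7/27]
  Q: [32/81, 16/81, 11/27]
  R: [44/81, 20/81, 17/81]
P^3 =
  P: [109/243, 221/729, 181/729]
  Q: [86/243, 262/729, 209/729]
  R: [286/729, 62/243, 257/729]

(P^3)[Q -> P] = 86/243

Answer: 86/243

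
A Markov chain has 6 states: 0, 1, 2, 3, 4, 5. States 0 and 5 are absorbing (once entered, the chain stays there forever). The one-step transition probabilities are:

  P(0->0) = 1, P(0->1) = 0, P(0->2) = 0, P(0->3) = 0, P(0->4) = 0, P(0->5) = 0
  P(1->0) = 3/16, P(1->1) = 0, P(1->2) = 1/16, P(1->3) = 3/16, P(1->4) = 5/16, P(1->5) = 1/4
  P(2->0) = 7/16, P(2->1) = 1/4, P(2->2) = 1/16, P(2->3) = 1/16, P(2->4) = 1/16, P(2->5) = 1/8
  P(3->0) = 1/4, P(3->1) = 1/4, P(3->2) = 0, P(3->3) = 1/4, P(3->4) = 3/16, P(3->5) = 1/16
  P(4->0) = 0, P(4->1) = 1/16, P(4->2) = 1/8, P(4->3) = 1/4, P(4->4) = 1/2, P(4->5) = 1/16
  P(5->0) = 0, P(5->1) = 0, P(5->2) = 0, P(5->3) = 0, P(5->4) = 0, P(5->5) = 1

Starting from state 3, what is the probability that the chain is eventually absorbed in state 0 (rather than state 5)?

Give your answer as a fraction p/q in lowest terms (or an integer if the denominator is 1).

Answer: 4890/7519

Derivation:
Let a_i = P(absorbed in 0 | start in state i).
Boundary conditions: a_0 = 1, a_5 = 0.
For each transient state i, a_i = sum_j P(i->j) * a_j:
  a_1 = 3/16*a_0 + 0*a_1 + 1/16*a_2 + 3/16*a_3 + 5/16*a_4 + 1/4*a_5
  a_2 = 7/16*a_0 + 1/4*a_1 + 1/16*a_2 + 1/16*a_3 + 1/16*a_4 + 1/8*a_5
  a_3 = 1/4*a_0 + 1/4*a_1 + 0*a_2 + 1/4*a_3 + 3/16*a_4 + 1/16*a_5
  a_4 = 0*a_0 + 1/16*a_1 + 1/8*a_2 + 1/4*a_3 + 1/2*a_4 + 1/16*a_5

Substituting a_0 = 1 and a_5 = 0, rearrange to (I - Q) a = r where r[i] = P(i -> 0):
  [1, -1/16, -3/16, -5/16] . (a_1, a_2, a_3, a_4) = 3/16
  [-1/4, 15/16, -1/16, -1/16] . (a_1, a_2, a_3, a_4) = 7/16
  [-1/4, 0, 3/4, -3/16] . (a_1, a_2, a_3, a_4) = 1/4
  [-1/16, -1/8, -1/4, 1/2] . (a_1, a_2, a_3, a_4) = 0

Solving yields:
  a_1 = 3974/7519
  a_2 = 5177/7519
  a_3 = 4890/7519
  a_4 = 4236/7519

Starting state is 3, so the absorption probability is a_3 = 4890/7519.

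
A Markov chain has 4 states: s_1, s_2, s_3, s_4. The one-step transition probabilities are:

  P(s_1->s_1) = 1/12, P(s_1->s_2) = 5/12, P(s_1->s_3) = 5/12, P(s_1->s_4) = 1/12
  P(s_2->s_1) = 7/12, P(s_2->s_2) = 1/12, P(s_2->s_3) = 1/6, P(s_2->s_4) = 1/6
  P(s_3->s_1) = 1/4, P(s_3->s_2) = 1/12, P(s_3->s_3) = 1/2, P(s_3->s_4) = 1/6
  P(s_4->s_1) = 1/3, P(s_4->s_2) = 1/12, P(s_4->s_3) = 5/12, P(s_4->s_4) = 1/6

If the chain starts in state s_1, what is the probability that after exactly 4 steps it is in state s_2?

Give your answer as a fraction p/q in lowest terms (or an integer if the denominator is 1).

Answer: 841/5184

Derivation:
Computing P^4 by repeated multiplication:
P^1 =
  s_1: [1/12, 5/12, 5/12, 1/12]
  s_2: [7/12, 1/12, 1/6, 1/6]
  s_3: [1/4, 1/12, 1/2, 1/6]
  s_4: [1/3, 1/12, 5/12, 1/6]
P^2 =
  s_1: [55/144, 1/9, 25/72, 23/144]
  s_2: [7/36, 5/18, 59/144, 17/144]
  s_3: [1/4, 1/6, 7/16, 7/48]
  s_4: [17/72, 7/36, 31/72, 5/36]
P^3 =
  s_1: [409/1728, 91/432, 361/864, 233/1728]
  s_2: [553/1728, 4/27, 659/1728, 65/432]
  s_3: [53/192, 1/6, 79/192, 7/48]
  s_4: [31/108, 35/216, 349/864, 127/864]
P^4 =
  s_1: [6055/20736, 841/5184, 4135/10368, 3047/20736]
  s_2: [2681/10368, 985/5184, 8531/20736, 2903/20736]
  s_3: [313/1152, 101/576, 943/2304, 331/2304]
  s_4: [2783/10368, 29/162, 4249/10368, 185/1296]

(P^4)[s_1 -> s_2] = 841/5184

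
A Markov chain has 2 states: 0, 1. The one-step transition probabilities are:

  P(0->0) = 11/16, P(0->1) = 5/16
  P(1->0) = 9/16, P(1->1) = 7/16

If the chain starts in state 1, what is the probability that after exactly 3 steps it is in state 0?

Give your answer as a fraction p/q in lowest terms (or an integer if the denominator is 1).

Answer: 657/1024

Derivation:
Computing P^3 by repeated multiplication:
P^1 =
  0: [11/16, 5/16]
  1: [9/16, 7/16]
P^2 =
  0: [83/128, 45/128]
  1: [81/128, 47/128]
P^3 =
  0: [659/1024, 365/1024]
  1: [657/1024, 367/1024]

(P^3)[1 -> 0] = 657/1024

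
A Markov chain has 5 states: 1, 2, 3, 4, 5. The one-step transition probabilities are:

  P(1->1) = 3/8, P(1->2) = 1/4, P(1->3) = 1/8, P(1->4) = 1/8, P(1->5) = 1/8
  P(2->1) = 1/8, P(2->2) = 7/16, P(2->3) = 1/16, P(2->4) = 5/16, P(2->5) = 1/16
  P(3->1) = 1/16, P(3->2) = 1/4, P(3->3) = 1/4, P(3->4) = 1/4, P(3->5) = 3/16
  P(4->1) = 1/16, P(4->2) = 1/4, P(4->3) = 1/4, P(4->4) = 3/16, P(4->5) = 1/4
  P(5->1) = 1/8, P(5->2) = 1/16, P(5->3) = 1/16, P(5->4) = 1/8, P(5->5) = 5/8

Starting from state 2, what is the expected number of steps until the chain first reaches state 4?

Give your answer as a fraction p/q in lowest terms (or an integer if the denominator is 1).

Answer: 1256/303

Derivation:
Let h_i = expected steps to first reach 4 from state i.
Boundary: h_4 = 0.
First-step equations for the other states:
  h_1 = 1 + 3/8*h_1 + 1/4*h_2 + 1/8*h_3 + 1/8*h_4 + 1/8*h_5
  h_2 = 1 + 1/8*h_1 + 7/16*h_2 + 1/16*h_3 + 5/16*h_4 + 1/16*h_5
  h_3 = 1 + 1/16*h_1 + 1/4*h_2 + 1/4*h_3 + 1/4*h_4 + 3/16*h_5
  h_5 = 1 + 1/8*h_1 + 1/16*h_2 + 1/16*h_3 + 1/8*h_4 + 5/8*h_5

Substituting h_4 = 0 and rearranging gives the linear system (I - Q) h = 1:
  [5/8, -1/4, -1/8, -1/8] . (h_1, h_2, h_3, h_5) = 1
  [-1/8, 9/16, -1/16, -1/16] . (h_1, h_2, h_3, h_5) = 1
  [-1/16, -1/4, 3/4, -3/16] . (h_1, h_2, h_3, h_5) = 1
  [-1/8, -1/16, -1/16, 3/8] . (h_1, h_2, h_3, h_5) = 1

Solving yields:
  h_1 = 11392/2121
  h_2 = 1256/303
  h_3 = 9848/2121
  h_5 = 12560/2121

Starting state is 2, so the expected hitting time is h_2 = 1256/303.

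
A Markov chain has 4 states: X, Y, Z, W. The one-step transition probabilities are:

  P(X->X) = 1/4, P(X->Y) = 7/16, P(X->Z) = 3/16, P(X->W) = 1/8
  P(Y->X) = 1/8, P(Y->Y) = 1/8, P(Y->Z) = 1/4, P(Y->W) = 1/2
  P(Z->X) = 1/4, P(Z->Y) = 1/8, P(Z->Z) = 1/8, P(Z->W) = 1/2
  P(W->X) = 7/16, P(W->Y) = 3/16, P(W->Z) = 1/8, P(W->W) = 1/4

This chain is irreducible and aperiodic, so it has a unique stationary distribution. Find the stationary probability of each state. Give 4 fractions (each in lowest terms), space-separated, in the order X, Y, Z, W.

The stationary distribution satisfies pi = pi * P, i.e.:
  pi_X = 1/4*pi_X + 1/8*pi_Y + 1/4*pi_Z + 7/16*pi_W
  pi_Y = 7/16*pi_X + 1/8*pi_Y + 1/8*pi_Z + 3/16*pi_W
  pi_Z = 3/16*pi_X + 1/4*pi_Y + 1/8*pi_Z + 1/8*pi_W
  pi_W = 1/8*pi_X + 1/2*pi_Y + 1/2*pi_Z + 1/4*pi_W
with normalization: pi_X + pi_Y + pi_Z + pi_W = 1.

Using the first 3 balance equations plus normalization, the linear system A*pi = b is:
  [-3/4, 1/8, 1/4, 7/16] . pi = 0
  [7/16, -7/8, 1/8, 3/16] . pi = 0
  [3/16, 1/4, -7/8, 1/8] . pi = 0
  [1, 1, 1, 1] . pi = 1

Solving yields:
  pi_X = 392/1399
  pi_Y = 325/1399
  pi_Z = 240/1399
  pi_W = 442/1399

Verification (pi * P):
  392/1399*1/4 + 325/1399*1/8 + 240/1399*1/4 + 442/1399*7/16 = 392/1399 = pi_X  (ok)
  392/1399*7/16 + 325/1399*1/8 + 240/1399*1/8 + 442/1399*3/16 = 325/1399 = pi_Y  (ok)
  392/1399*3/16 + 325/1399*1/4 + 240/1399*1/8 + 442/1399*1/8 = 240/1399 = pi_Z  (ok)
  392/1399*1/8 + 325/1399*1/2 + 240/1399*1/2 + 442/1399*1/4 = 442/1399 = pi_W  (ok)

Answer: 392/1399 325/1399 240/1399 442/1399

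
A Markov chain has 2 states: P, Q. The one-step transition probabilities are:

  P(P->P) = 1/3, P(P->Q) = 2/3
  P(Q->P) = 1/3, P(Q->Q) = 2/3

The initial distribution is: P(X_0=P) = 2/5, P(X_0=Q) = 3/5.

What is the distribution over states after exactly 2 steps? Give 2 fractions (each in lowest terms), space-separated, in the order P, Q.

Answer: 1/3 2/3

Derivation:
Propagating the distribution step by step (d_{t+1} = d_t * P):
d_0 = (P=2/5, Q=3/5)
  d_1[P] = 2/5*1/3 + 3/5*1/3 = 1/3
  d_1[Q] = 2/5*2/3 + 3/5*2/3 = 2/3
d_1 = (P=1/3, Q=2/3)
  d_2[P] = 1/3*1/3 + 2/3*1/3 = 1/3
  d_2[Q] = 1/3*2/3 + 2/3*2/3 = 2/3
d_2 = (P=1/3, Q=2/3)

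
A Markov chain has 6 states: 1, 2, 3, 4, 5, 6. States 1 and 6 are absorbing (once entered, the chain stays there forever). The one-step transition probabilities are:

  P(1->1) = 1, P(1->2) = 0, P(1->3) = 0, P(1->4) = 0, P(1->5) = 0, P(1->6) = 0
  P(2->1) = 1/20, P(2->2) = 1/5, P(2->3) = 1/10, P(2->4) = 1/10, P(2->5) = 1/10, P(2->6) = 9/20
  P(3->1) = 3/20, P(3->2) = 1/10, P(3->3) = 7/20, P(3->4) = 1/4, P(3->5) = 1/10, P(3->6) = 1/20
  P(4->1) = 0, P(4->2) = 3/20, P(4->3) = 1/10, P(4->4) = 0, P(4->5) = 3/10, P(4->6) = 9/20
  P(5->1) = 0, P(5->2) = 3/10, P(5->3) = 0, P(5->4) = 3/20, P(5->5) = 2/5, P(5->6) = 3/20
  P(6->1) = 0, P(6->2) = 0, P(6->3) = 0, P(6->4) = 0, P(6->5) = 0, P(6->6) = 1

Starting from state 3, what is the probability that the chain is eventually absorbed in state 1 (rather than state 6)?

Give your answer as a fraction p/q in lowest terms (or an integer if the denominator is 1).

Answer: 584/2037

Derivation:
Let a_i = P(absorbed in 1 | start in state i).
Boundary conditions: a_1 = 1, a_6 = 0.
For each transient state i, a_i = sum_j P(i->j) * a_j:
  a_2 = 1/20*a_1 + 1/5*a_2 + 1/10*a_3 + 1/10*a_4 + 1/10*a_5 + 9/20*a_6
  a_3 = 3/20*a_1 + 1/10*a_2 + 7/20*a_3 + 1/4*a_4 + 1/10*a_5 + 1/20*a_6
  a_4 = 0*a_1 + 3/20*a_2 + 1/10*a_3 + 0*a_4 + 3/10*a_5 + 9/20*a_6
  a_5 = 0*a_1 + 3/10*a_2 + 0*a_3 + 3/20*a_4 + 2/5*a_5 + 3/20*a_6

Substituting a_1 = 1 and a_6 = 0, rearrange to (I - Q) a = r where r[i] = P(i -> 1):
  [4/5, -1/10, -1/10, -1/10] . (a_2, a_3, a_4, a_5) = 1/20
  [-1/10, 13/20, -1/4, -1/10] . (a_2, a_3, a_4, a_5) = 3/20
  [-3/20, -1/10, 1, -3/10] . (a_2, a_3, a_4, a_5) = 0
  [-3/10, 0, -3/20, 3/5] . (a_2, a_3, a_4, a_5) = 0

Solving yields:
  a_2 = 79/679
  a_3 = 584/2037
  a_4 = 20/291
  a_5 = 307/4074

Starting state is 3, so the absorption probability is a_3 = 584/2037.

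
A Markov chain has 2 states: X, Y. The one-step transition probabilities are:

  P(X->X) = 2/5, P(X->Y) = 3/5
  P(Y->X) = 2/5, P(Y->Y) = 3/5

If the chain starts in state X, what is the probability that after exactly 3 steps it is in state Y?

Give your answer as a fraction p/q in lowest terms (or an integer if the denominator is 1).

Answer: 3/5

Derivation:
Computing P^3 by repeated multiplication:
P^1 =
  X: [2/5, 3/5]
  Y: [2/5, 3/5]
P^2 =
  X: [2/5, 3/5]
  Y: [2/5, 3/5]
P^3 =
  X: [2/5, 3/5]
  Y: [2/5, 3/5]

(P^3)[X -> Y] = 3/5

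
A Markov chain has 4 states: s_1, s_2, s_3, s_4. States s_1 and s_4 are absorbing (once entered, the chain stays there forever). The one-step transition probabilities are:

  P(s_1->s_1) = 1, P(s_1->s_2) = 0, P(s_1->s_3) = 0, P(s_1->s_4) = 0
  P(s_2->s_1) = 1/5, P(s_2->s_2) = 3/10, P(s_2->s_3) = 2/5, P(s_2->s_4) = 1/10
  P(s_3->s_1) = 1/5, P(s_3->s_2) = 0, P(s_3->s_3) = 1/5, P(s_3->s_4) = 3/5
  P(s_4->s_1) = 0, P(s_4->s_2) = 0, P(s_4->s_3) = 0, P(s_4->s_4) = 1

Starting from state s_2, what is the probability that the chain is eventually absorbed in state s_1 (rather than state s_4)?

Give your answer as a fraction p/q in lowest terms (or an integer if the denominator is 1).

Let a_i = P(absorbed in s_1 | start in state i).
Boundary conditions: a_s_1 = 1, a_s_4 = 0.
For each transient state i, a_i = sum_j P(i->j) * a_j:
  a_s_2 = 1/5*a_s_1 + 3/10*a_s_2 + 2/5*a_s_3 + 1/10*a_s_4
  a_s_3 = 1/5*a_s_1 + 0*a_s_2 + 1/5*a_s_3 + 3/5*a_s_4

Substituting a_s_1 = 1 and a_s_4 = 0, rearrange to (I - Q) a = r where r[i] = P(i -> s_1):
  [7/10, -2/5] . (a_s_2, a_s_3) = 1/5
  [0, 4/5] . (a_s_2, a_s_3) = 1/5

Solving yields:
  a_s_2 = 3/7
  a_s_3 = 1/4

Starting state is s_2, so the absorption probability is a_s_2 = 3/7.

Answer: 3/7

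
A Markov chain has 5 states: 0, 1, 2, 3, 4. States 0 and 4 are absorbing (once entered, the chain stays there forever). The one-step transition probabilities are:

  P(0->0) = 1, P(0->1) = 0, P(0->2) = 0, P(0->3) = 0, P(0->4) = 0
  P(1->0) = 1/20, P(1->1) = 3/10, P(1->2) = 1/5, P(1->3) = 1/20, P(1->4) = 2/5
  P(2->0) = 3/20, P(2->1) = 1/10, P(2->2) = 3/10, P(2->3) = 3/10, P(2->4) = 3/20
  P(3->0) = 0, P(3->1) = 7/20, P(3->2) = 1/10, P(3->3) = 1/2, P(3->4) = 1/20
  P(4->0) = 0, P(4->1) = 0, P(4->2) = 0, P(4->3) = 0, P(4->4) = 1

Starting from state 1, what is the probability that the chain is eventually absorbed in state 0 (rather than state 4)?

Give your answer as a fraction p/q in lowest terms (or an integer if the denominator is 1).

Let a_i = P(absorbed in 0 | start in state i).
Boundary conditions: a_0 = 1, a_4 = 0.
For each transient state i, a_i = sum_j P(i->j) * a_j:
  a_1 = 1/20*a_0 + 3/10*a_1 + 1/5*a_2 + 1/20*a_3 + 2/5*a_4
  a_2 = 3/20*a_0 + 1/10*a_1 + 3/10*a_2 + 3/10*a_3 + 3/20*a_4
  a_3 = 0*a_0 + 7/20*a_1 + 1/10*a_2 + 1/2*a_3 + 1/20*a_4

Substituting a_0 = 1 and a_4 = 0, rearrange to (I - Q) a = r where r[i] = P(i -> 0):
  [7/10, -1/5, -1/20] . (a_1, a_2, a_3) = 1/20
  [-1/10, 7/10, -3/10] . (a_1, a_2, a_3) = 3/20
  [-7/20, -1/10, 1/2] . (a_1, a_2, a_3) = 0

Solving yields:
  a_1 = 127/721
  a_2 = 461/1442
  a_3 = 135/721

Starting state is 1, so the absorption probability is a_1 = 127/721.

Answer: 127/721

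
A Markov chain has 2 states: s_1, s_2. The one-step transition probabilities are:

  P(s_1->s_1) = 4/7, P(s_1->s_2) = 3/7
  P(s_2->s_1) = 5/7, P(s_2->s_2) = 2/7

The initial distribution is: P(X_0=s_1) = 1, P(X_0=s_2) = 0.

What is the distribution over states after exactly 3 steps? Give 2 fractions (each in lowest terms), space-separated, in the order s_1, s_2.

Propagating the distribution step by step (d_{t+1} = d_t * P):
d_0 = (s_1=1, s_2=0)
  d_1[s_1] = 1*4/7 + 0*5/7 = 4/7
  d_1[s_2] = 1*3/7 + 0*2/7 = 3/7
d_1 = (s_1=4/7, s_2=3/7)
  d_2[s_1] = 4/7*4/7 + 3/7*5/7 = 31/49
  d_2[s_2] = 4/7*3/7 + 3/7*2/7 = 18/49
d_2 = (s_1=31/49, s_2=18/49)
  d_3[s_1] = 31/49*4/7 + 18/49*5/7 = 214/343
  d_3[s_2] = 31/49*3/7 + 18/49*2/7 = 129/343
d_3 = (s_1=214/343, s_2=129/343)

Answer: 214/343 129/343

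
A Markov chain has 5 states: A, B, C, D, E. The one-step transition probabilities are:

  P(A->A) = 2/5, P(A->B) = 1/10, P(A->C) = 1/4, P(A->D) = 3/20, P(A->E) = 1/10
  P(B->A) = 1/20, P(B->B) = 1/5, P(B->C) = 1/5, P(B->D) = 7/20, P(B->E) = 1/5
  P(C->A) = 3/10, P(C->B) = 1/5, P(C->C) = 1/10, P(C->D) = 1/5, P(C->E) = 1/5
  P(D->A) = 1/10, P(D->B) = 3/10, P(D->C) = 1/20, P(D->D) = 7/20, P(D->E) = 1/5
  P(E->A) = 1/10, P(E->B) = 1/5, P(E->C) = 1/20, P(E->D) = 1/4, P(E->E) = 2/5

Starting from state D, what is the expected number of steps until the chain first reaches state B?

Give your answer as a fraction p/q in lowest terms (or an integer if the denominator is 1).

Let h_i = expected steps to first reach B from state i.
Boundary: h_B = 0.
First-step equations for the other states:
  h_A = 1 + 2/5*h_A + 1/10*h_B + 1/4*h_C + 3/20*h_D + 1/10*h_E
  h_C = 1 + 3/10*h_A + 1/5*h_B + 1/10*h_C + 1/5*h_D + 1/5*h_E
  h_D = 1 + 1/10*h_A + 3/10*h_B + 1/20*h_C + 7/20*h_D + 1/5*h_E
  h_E = 1 + 1/10*h_A + 1/5*h_B + 1/20*h_C + 1/4*h_D + 2/5*h_E

Substituting h_B = 0 and rearranging gives the linear system (I - Q) h = 1:
  [3/5, -1/4, -3/20, -1/10] . (h_A, h_C, h_D, h_E) = 1
  [-3/10, 9/10, -1/5, -1/5] . (h_A, h_C, h_D, h_E) = 1
  [-1/10, -1/20, 13/20, -1/5] . (h_A, h_C, h_D, h_E) = 1
  [-1/10, -1/20, -1/4, 3/5] . (h_A, h_C, h_D, h_E) = 1

Solving yields:
  h_A = 13170/2347
  h_C = 11720/2347
  h_D = 10000/2347
  h_E = 11250/2347

Starting state is D, so the expected hitting time is h_D = 10000/2347.

Answer: 10000/2347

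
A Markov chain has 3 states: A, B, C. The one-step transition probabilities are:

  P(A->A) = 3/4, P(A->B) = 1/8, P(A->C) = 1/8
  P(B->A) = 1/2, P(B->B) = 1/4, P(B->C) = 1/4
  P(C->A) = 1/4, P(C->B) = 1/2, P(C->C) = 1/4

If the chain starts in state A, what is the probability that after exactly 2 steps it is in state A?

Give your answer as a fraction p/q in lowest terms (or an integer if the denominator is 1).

Computing P^2 by repeated multiplication:
P^1 =
  A: [3/4, 1/8, 1/8]
  B: [1/2, 1/4, 1/4]
  C: [1/4, 1/2, 1/4]
P^2 =
  A: [21/32, 3/16, 5/32]
  B: [9/16, 1/4, 3/16]
  C: [1/2, 9/32, 7/32]

(P^2)[A -> A] = 21/32

Answer: 21/32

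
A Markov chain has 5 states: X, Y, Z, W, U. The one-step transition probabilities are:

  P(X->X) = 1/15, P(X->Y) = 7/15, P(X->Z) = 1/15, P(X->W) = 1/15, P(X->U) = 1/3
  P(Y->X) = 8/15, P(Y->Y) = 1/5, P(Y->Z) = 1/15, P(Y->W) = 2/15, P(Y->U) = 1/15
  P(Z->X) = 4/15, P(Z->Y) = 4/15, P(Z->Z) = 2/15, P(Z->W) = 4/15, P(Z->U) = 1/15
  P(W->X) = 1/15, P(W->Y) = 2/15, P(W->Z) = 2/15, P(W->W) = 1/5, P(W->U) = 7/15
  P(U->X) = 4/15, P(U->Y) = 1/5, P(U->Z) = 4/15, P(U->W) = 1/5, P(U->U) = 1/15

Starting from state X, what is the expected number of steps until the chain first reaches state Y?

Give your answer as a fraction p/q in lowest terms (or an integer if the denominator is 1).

Let h_i = expected steps to first reach Y from state i.
Boundary: h_Y = 0.
First-step equations for the other states:
  h_X = 1 + 1/15*h_X + 7/15*h_Y + 1/15*h_Z + 1/15*h_W + 1/3*h_U
  h_Z = 1 + 4/15*h_X + 4/15*h_Y + 2/15*h_Z + 4/15*h_W + 1/15*h_U
  h_W = 1 + 1/15*h_X + 2/15*h_Y + 2/15*h_Z + 1/5*h_W + 7/15*h_U
  h_U = 1 + 4/15*h_X + 1/5*h_Y + 4/15*h_Z + 1/5*h_W + 1/15*h_U

Substituting h_Y = 0 and rearranging gives the linear system (I - Q) h = 1:
  [14/15, -1/15, -1/15, -1/3] . (h_X, h_Z, h_W, h_U) = 1
  [-4/15, 13/15, -4/15, -1/15] . (h_X, h_Z, h_W, h_U) = 1
  [-1/15, -2/15, 4/5, -7/15] . (h_X, h_Z, h_W, h_U) = 1
  [-4/15, -4/15, -1/5, 14/15] . (h_X, h_Z, h_W, h_U) = 1

Solving yields:
  h_X = 52365/16966
  h_Z = 64215/16966
  h_W = 37890/8483
  h_U = 67725/16966

Starting state is X, so the expected hitting time is h_X = 52365/16966.

Answer: 52365/16966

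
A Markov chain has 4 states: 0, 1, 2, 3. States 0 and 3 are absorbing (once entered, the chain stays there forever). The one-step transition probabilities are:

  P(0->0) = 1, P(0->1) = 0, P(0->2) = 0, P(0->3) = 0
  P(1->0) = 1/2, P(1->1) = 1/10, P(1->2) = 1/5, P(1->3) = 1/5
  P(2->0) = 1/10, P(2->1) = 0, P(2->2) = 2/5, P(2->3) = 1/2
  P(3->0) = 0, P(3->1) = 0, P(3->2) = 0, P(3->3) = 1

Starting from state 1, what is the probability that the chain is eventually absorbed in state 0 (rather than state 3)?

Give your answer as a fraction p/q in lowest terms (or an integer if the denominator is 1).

Answer: 16/27

Derivation:
Let a_i = P(absorbed in 0 | start in state i).
Boundary conditions: a_0 = 1, a_3 = 0.
For each transient state i, a_i = sum_j P(i->j) * a_j:
  a_1 = 1/2*a_0 + 1/10*a_1 + 1/5*a_2 + 1/5*a_3
  a_2 = 1/10*a_0 + 0*a_1 + 2/5*a_2 + 1/2*a_3

Substituting a_0 = 1 and a_3 = 0, rearrange to (I - Q) a = r where r[i] = P(i -> 0):
  [9/10, -1/5] . (a_1, a_2) = 1/2
  [0, 3/5] . (a_1, a_2) = 1/10

Solving yields:
  a_1 = 16/27
  a_2 = 1/6

Starting state is 1, so the absorption probability is a_1 = 16/27.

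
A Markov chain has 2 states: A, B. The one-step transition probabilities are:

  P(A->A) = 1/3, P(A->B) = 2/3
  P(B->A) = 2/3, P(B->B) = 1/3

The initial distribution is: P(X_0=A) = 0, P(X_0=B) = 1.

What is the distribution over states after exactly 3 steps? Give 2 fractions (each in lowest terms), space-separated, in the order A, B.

Propagating the distribution step by step (d_{t+1} = d_t * P):
d_0 = (A=0, B=1)
  d_1[A] = 0*1/3 + 1*2/3 = 2/3
  d_1[B] = 0*2/3 + 1*1/3 = 1/3
d_1 = (A=2/3, B=1/3)
  d_2[A] = 2/3*1/3 + 1/3*2/3 = 4/9
  d_2[B] = 2/3*2/3 + 1/3*1/3 = 5/9
d_2 = (A=4/9, B=5/9)
  d_3[A] = 4/9*1/3 + 5/9*2/3 = 14/27
  d_3[B] = 4/9*2/3 + 5/9*1/3 = 13/27
d_3 = (A=14/27, B=13/27)

Answer: 14/27 13/27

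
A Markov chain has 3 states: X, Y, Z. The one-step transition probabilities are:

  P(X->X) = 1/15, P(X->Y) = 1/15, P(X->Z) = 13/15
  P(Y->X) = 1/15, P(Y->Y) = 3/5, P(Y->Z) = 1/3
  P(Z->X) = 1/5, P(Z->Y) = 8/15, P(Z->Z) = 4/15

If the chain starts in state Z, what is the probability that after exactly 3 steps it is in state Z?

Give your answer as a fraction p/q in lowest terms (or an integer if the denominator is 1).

Answer: 1214/3375

Derivation:
Computing P^3 by repeated multiplication:
P^1 =
  X: [1/15, 1/15, 13/15]
  Y: [1/15, 3/5, 1/3]
  Z: [1/5, 8/15, 4/15]
P^2 =
  X: [41/225, 38/75, 14/45]
  Y: [1/9, 122/225, 26/75]
  Z: [23/225, 107/225, 19/45]
P^3 =
  X: [73/675, 1627/3375, 461/1125]
  Y: [127/1125, 1747/3375, 1247/3375]
  Z: [83/675, 194/375, 1214/3375]

(P^3)[Z -> Z] = 1214/3375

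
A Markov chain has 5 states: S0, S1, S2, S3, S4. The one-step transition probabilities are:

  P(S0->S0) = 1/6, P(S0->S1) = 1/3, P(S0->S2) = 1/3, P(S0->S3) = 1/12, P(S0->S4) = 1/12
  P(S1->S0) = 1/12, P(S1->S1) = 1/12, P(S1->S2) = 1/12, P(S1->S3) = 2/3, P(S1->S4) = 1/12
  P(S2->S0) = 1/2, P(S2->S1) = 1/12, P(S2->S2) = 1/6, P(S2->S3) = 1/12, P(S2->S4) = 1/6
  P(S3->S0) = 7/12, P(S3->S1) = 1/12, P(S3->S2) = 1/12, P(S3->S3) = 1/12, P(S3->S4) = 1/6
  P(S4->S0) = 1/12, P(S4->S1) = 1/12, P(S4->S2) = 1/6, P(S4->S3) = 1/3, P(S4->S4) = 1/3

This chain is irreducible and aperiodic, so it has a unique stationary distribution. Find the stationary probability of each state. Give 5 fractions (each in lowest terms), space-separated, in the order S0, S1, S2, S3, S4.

The stationary distribution satisfies pi = pi * P, i.e.:
  pi_S0 = 1/6*pi_S0 + 1/12*pi_S1 + 1/2*pi_S2 + 7/12*pi_S3 + 1/12*pi_S4
  pi_S1 = 1/3*pi_S0 + 1/12*pi_S1 + 1/12*pi_S2 + 1/12*pi_S3 + 1/12*pi_S4
  pi_S2 = 1/3*pi_S0 + 1/12*pi_S1 + 1/6*pi_S2 + 1/12*pi_S3 + 1/6*pi_S4
  pi_S3 = 1/12*pi_S0 + 2/3*pi_S1 + 1/12*pi_S2 + 1/12*pi_S3 + 1/3*pi_S4
  pi_S4 = 1/12*pi_S0 + 1/12*pi_S1 + 1/6*pi_S2 + 1/6*pi_S3 + 1/3*pi_S4
with normalization: pi_S0 + pi_S1 + pi_S2 + pi_S3 + pi_S4 = 1.

Using the first 4 balance equations plus normalization, the linear system A*pi = b is:
  [-5/6, 1/12, 1/2, 7/12, 1/12] . pi = 0
  [1/3, -11/12, 1/12, 1/12, 1/12] . pi = 0
  [1/3, 1/12, -5/6, 1/12, 1/6] . pi = 0
  [1/12, 2/3, 1/12, -11/12, 1/3] . pi = 0
  [1, 1, 1, 1, 1] . pi = 1

Solving yields:
  pi_S0 = 6919/23775
  pi_S1 = 1237/7925
  pi_S2 = 4384/23775
  pi_S3 = 5069/23775
  pi_S4 = 3692/23775

Verification (pi * P):
  6919/23775*1/6 + 1237/7925*1/12 + 4384/23775*1/2 + 5069/23775*7/12 + 3692/23775*1/12 = 6919/23775 = pi_S0  (ok)
  6919/23775*1/3 + 1237/7925*1/12 + 4384/23775*1/12 + 5069/23775*1/12 + 3692/23775*1/12 = 1237/7925 = pi_S1  (ok)
  6919/23775*1/3 + 1237/7925*1/12 + 4384/23775*1/6 + 5069/23775*1/12 + 3692/23775*1/6 = 4384/23775 = pi_S2  (ok)
  6919/23775*1/12 + 1237/7925*2/3 + 4384/23775*1/12 + 5069/23775*1/12 + 3692/23775*1/3 = 5069/23775 = pi_S3  (ok)
  6919/23775*1/12 + 1237/7925*1/12 + 4384/23775*1/6 + 5069/23775*1/6 + 3692/23775*1/3 = 3692/23775 = pi_S4  (ok)

Answer: 6919/23775 1237/7925 4384/23775 5069/23775 3692/23775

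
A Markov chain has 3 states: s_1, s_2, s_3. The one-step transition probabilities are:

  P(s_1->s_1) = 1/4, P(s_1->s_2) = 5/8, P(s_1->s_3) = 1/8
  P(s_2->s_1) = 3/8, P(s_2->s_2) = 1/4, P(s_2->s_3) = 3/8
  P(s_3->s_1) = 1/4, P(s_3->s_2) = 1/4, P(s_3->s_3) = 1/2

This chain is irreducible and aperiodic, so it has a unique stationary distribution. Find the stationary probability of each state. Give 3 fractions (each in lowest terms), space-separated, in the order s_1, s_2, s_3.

The stationary distribution satisfies pi = pi * P, i.e.:
  pi_s_1 = 1/4*pi_s_1 + 3/8*pi_s_2 + 1/4*pi_s_3
  pi_s_2 = 5/8*pi_s_1 + 1/4*pi_s_2 + 1/4*pi_s_3
  pi_s_3 = 1/8*pi_s_1 + 3/8*pi_s_2 + 1/2*pi_s_3
with normalization: pi_s_1 + pi_s_2 + pi_s_3 = 1.

Using the first 2 balance equations plus normalization, the linear system A*pi = b is:
  [-3/4, 3/8, 1/4] . pi = 0
  [5/8, -3/4, 1/4] . pi = 0
  [1, 1, 1] . pi = 1

Solving yields:
  pi_s_1 = 18/61
  pi_s_2 = 22/61
  pi_s_3 = 21/61

Verification (pi * P):
  18/61*1/4 + 22/61*3/8 + 21/61*1/4 = 18/61 = pi_s_1  (ok)
  18/61*5/8 + 22/61*1/4 + 21/61*1/4 = 22/61 = pi_s_2  (ok)
  18/61*1/8 + 22/61*3/8 + 21/61*1/2 = 21/61 = pi_s_3  (ok)

Answer: 18/61 22/61 21/61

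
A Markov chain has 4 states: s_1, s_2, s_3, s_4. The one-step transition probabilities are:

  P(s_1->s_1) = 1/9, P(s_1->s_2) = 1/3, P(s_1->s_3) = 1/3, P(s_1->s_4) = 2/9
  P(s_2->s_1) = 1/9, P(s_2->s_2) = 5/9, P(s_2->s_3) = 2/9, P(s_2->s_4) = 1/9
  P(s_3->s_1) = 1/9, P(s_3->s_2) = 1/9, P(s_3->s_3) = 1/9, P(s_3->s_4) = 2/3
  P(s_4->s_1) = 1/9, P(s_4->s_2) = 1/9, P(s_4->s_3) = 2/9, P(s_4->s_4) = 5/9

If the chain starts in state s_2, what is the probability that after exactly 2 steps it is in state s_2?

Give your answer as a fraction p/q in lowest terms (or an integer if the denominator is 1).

Computing P^2 by repeated multiplication:
P^1 =
  s_1: [1/9, 1/3, 1/3, 2/9]
  s_2: [1/9, 5/9, 2/9, 1/9]
  s_3: [1/9, 1/9, 1/9, 2/3]
  s_4: [1/9, 1/9, 2/9, 5/9]
P^2 =
  s_1: [1/9, 23/81, 16/81, 11/27]
  s_2: [1/9, 31/81, 17/81, 8/27]
  s_3: [1/9, 5/27, 2/9, 13/27]
  s_4: [1/9, 5/27, 17/81, 40/81]

(P^2)[s_2 -> s_2] = 31/81

Answer: 31/81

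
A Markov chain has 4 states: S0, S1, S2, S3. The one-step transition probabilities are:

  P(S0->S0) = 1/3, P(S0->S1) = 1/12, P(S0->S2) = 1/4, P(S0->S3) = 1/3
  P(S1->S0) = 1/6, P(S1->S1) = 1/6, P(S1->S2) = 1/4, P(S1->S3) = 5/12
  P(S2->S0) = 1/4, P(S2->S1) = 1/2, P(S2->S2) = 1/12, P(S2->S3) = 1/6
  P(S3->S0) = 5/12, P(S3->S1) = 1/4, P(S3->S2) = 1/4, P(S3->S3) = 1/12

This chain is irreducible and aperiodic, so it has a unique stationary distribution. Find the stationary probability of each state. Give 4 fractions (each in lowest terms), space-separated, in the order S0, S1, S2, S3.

Answer: 97/326 535/2282 3/14 579/2282

Derivation:
The stationary distribution satisfies pi = pi * P, i.e.:
  pi_S0 = 1/3*pi_S0 + 1/6*pi_S1 + 1/4*pi_S2 + 5/12*pi_S3
  pi_S1 = 1/12*pi_S0 + 1/6*pi_S1 + 1/2*pi_S2 + 1/4*pi_S3
  pi_S2 = 1/4*pi_S0 + 1/4*pi_S1 + 1/12*pi_S2 + 1/4*pi_S3
  pi_S3 = 1/3*pi_S0 + 5/12*pi_S1 + 1/6*pi_S2 + 1/12*pi_S3
with normalization: pi_S0 + pi_S1 + pi_S2 + pi_S3 = 1.

Using the first 3 balance equations plus normalization, the linear system A*pi = b is:
  [-2/3, 1/6, 1/4, 5/12] . pi = 0
  [1/12, -5/6, 1/2, 1/4] . pi = 0
  [1/4, 1/4, -11/12, 1/4] . pi = 0
  [1, 1, 1, 1] . pi = 1

Solving yields:
  pi_S0 = 97/326
  pi_S1 = 535/2282
  pi_S2 = 3/14
  pi_S3 = 579/2282

Verification (pi * P):
  97/326*1/3 + 535/2282*1/6 + 3/14*1/4 + 579/2282*5/12 = 97/326 = pi_S0  (ok)
  97/326*1/12 + 535/2282*1/6 + 3/14*1/2 + 579/2282*1/4 = 535/2282 = pi_S1  (ok)
  97/326*1/4 + 535/2282*1/4 + 3/14*1/12 + 579/2282*1/4 = 3/14 = pi_S2  (ok)
  97/326*1/3 + 535/2282*5/12 + 3/14*1/6 + 579/2282*1/12 = 579/2282 = pi_S3  (ok)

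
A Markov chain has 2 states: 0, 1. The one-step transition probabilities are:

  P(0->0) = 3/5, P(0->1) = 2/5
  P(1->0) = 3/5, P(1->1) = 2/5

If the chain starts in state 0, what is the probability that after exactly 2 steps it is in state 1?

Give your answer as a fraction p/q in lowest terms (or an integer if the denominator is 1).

Answer: 2/5

Derivation:
Computing P^2 by repeated multiplication:
P^1 =
  0: [3/5, 2/5]
  1: [3/5, 2/5]
P^2 =
  0: [3/5, 2/5]
  1: [3/5, 2/5]

(P^2)[0 -> 1] = 2/5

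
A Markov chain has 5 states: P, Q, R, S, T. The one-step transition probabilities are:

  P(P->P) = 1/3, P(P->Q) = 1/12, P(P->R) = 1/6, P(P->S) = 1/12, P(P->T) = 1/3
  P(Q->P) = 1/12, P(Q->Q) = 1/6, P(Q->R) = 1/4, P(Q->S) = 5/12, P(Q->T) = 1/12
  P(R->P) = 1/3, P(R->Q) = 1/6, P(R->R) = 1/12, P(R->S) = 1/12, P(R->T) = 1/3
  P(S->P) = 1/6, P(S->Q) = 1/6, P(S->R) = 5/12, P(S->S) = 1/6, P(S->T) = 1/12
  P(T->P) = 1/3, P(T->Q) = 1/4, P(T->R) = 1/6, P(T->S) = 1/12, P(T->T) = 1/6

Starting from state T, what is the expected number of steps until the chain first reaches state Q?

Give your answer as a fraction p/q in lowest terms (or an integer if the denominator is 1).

Answer: 143/25

Derivation:
Let h_i = expected steps to first reach Q from state i.
Boundary: h_Q = 0.
First-step equations for the other states:
  h_P = 1 + 1/3*h_P + 1/12*h_Q + 1/6*h_R + 1/12*h_S + 1/3*h_T
  h_R = 1 + 1/3*h_P + 1/6*h_Q + 1/12*h_R + 1/12*h_S + 1/3*h_T
  h_S = 1 + 1/6*h_P + 1/6*h_Q + 5/12*h_R + 1/6*h_S + 1/12*h_T
  h_T = 1 + 1/3*h_P + 1/4*h_Q + 1/6*h_R + 1/12*h_S + 1/6*h_T

Substituting h_Q = 0 and rearranging gives the linear system (I - Q) h = 1:
  [2/3, -1/6, -1/12, -1/3] . (h_P, h_R, h_S, h_T) = 1
  [-1/3, 11/12, -1/12, -1/3] . (h_P, h_R, h_S, h_T) = 1
  [-1/6, -5/12, 5/6, -1/12] . (h_P, h_R, h_S, h_T) = 1
  [-1/3, -1/6, -1/12, 5/6] . (h_P, h_R, h_S, h_T) = 1

Solving yields:
  h_P = 1001/150
  h_R = 154/25
  h_S = 464/75
  h_T = 143/25

Starting state is T, so the expected hitting time is h_T = 143/25.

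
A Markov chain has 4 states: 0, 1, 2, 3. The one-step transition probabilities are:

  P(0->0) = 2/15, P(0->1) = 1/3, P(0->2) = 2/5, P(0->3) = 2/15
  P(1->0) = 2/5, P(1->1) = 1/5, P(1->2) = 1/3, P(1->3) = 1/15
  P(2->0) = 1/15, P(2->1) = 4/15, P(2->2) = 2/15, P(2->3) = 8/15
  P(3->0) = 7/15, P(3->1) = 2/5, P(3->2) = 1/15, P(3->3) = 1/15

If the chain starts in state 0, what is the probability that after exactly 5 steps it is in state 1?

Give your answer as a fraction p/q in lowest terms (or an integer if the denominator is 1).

Computing P^5 by repeated multiplication:
P^1 =
  0: [2/15, 1/3, 2/5, 2/15]
  1: [2/5, 1/5, 1/3, 1/15]
  2: [1/15, 4/15, 2/15, 8/15]
  3: [7/15, 2/5, 1/15, 1/15]
P^2 =
  0: [6/25, 61/225, 17/75, 59/225]
  1: [14/75, 13/45, 62/225, 56/225]
  2: [28/75, 73/225, 38/225, 2/15]
  3: [58/225, 7/25, 1/3, 29/225]
P^3 =
  0: [938/3375, 337/1125, 158/675, 212/1125]
  1: [928/3375, 989/3375, 757/3375, 701/3375]
  2: [854/3375, 971/3375, 13/45, 23/135]
  3: [772/3375, 953/3375, 842/3375, 808/3375]
P^4 =
  0: [13184/50625, 14699/50625, 12899/50625, 3281/16875]
  1: [13454/50625, 1649/5625, 12728/50625, 9602/50625]
  2: [4178/16875, 14533/50625, 4168/16875, 11054/50625]
  3: [2752/10125, 2987/10125, 1321/5625, 3347/16875]
P^5 =
  0: [21818/84375, 8173/28125, 37648/151875, 154102/759375]
  1: [195896/759375, 73439/253125, 63329/253125, 6127/30375]
  2: [202148/759375, 74203/253125, 183931/759375, 5581/28125]
  3: [199306/759375, 221407/759375, 191054/759375, 147608/759375]

(P^5)[0 -> 1] = 8173/28125

Answer: 8173/28125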